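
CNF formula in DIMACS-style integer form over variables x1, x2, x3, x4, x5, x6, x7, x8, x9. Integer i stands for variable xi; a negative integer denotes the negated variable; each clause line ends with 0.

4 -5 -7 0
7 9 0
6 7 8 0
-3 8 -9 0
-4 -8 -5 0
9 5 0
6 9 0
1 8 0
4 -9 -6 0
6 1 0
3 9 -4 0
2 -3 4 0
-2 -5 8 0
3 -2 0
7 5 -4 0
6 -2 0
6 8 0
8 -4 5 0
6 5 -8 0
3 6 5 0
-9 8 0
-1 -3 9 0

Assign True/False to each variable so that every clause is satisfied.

x1=True, x2=False, x3=False, x4=False, x5=True, x6=False, x7=False, x8=True, x9=True

Check each clause:
  1. (NOT x5 OR x4 OR NOT x7) — NOT x7 is true.
  2. (x9 OR x7) — x9 is true.
  3. (x8 OR x7 OR x6) — x8 is true.
  4. (x8 OR NOT x3 OR NOT x9) — x8 is true.
  5. (NOT x4 OR NOT x8 OR NOT x5) — NOT x4 is true.
  6. (x5 OR x9) — x9 is true.
  7. (x6 OR x9) — x9 is true.
  8. (x1 OR x8) — x8 is true.
  9. (NOT x9 OR NOT x6 OR x4) — NOT x6 is true.
  10. (x1 OR x6) — x1 is true.
  11. (x9 OR NOT x4 OR x3) — x9 is true.
  12. (NOT x3 OR x2 OR x4) — NOT x3 is true.
  13. (NOT x2 OR x8 OR NOT x5) — x8 is true.
  14. (x3 OR NOT x2) — NOT x2 is true.
  15. (NOT x4 OR x5 OR x7) — NOT x4 is true.
  16. (NOT x2 OR x6) — NOT x2 is true.
  17. (x8 OR x6) — x8 is true.
  18. (x5 OR x8 OR NOT x4) — x8 is true.
  19. (NOT x8 OR x5 OR x6) — x5 is true.
  20. (x5 OR x6 OR x3) — x5 is true.
  21. (x8 OR NOT x9) — x8 is true.
  22. (NOT x1 OR NOT x3 OR x9) — x9 is true.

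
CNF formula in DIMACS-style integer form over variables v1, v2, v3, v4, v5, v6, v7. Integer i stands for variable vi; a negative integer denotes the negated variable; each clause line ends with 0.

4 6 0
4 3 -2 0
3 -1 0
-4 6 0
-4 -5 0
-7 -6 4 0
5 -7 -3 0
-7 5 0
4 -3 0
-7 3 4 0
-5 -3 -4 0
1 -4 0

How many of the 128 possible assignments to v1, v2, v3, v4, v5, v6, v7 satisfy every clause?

Satisfying assignments:
  v1=0 v2=0 v3=0 v4=0 v5=0 v6=1 v7=0
  v1=0 v2=0 v3=0 v4=0 v5=1 v6=1 v7=0
  v1=1 v2=0 v3=1 v4=1 v5=0 v6=1 v7=0
  v1=1 v2=1 v3=1 v4=1 v5=0 v6=1 v7=0
That's 4 in total.

4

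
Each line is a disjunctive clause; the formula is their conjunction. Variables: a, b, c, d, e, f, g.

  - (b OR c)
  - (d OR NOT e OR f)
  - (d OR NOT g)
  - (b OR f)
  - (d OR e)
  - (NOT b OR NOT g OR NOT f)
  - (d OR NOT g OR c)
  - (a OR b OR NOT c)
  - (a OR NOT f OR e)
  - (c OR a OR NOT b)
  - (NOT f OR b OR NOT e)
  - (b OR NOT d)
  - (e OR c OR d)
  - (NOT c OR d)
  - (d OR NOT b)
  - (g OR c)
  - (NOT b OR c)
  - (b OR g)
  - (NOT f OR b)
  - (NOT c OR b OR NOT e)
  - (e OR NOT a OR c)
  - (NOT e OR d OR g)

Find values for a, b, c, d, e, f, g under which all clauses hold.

a=False, b=True, c=True, d=True, e=True, f=False, g=False

Check each clause:
  1. (c OR b) — b is true.
  2. (d OR f OR NOT e) — d is true.
  3. (NOT g OR d) — NOT g is true.
  4. (f OR b) — b is true.
  5. (d OR e) — d is true.
  6. (NOT f OR NOT g OR NOT b) — NOT g is true.
  7. (c OR NOT g OR d) — NOT g is true.
  8. (a OR NOT c OR b) — b is true.
  9. (a OR e OR NOT f) — NOT f is true.
  10. (a OR c OR NOT b) — c is true.
  11. (b OR NOT e OR NOT f) — b is true.
  12. (NOT d OR b) — b is true.
  13. (e OR d OR c) — c is true.
  14. (NOT c OR d) — d is true.
  15. (NOT b OR d) — d is true.
  16. (c OR g) — c is true.
  17. (c OR NOT b) — c is true.
  18. (b OR g) — b is true.
  19. (NOT f OR b) — NOT f is true.
  20. (NOT e OR b OR NOT c) — b is true.
  21. (c OR NOT a OR e) — c is true.
  22. (d OR NOT e OR g) — d is true.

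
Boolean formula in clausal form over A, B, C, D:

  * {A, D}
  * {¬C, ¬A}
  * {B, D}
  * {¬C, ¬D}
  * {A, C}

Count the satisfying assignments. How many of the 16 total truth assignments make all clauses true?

3

Satisfying assignments:
  A=1 B=0 C=0 D=1
  A=1 B=1 C=0 D=0
  A=1 B=1 C=0 D=1
That's 3 in total.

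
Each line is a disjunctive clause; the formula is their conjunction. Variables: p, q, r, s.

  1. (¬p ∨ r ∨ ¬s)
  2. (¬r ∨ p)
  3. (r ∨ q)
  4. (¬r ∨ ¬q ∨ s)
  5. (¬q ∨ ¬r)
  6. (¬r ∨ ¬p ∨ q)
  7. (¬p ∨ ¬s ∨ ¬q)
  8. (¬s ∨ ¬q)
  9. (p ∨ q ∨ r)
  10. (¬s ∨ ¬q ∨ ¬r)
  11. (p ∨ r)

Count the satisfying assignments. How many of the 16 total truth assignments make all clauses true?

The models are:
  p=1 q=1 r=0 s=0
Count: 1.

1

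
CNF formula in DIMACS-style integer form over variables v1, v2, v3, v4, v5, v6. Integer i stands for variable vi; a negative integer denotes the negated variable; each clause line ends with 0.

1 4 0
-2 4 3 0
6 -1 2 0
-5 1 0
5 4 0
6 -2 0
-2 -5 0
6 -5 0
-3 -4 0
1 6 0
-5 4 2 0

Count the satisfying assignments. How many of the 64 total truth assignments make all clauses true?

The models are:
  v1=F v2=F v3=F v4=T v5=F v6=T
  v1=F v2=T v3=F v4=T v5=F v6=T
  v1=T v2=F v3=F v4=T v5=F v6=T
  v1=T v2=F v3=F v4=T v5=T v6=T
  v1=T v2=T v3=F v4=T v5=F v6=T
Count: 5.

5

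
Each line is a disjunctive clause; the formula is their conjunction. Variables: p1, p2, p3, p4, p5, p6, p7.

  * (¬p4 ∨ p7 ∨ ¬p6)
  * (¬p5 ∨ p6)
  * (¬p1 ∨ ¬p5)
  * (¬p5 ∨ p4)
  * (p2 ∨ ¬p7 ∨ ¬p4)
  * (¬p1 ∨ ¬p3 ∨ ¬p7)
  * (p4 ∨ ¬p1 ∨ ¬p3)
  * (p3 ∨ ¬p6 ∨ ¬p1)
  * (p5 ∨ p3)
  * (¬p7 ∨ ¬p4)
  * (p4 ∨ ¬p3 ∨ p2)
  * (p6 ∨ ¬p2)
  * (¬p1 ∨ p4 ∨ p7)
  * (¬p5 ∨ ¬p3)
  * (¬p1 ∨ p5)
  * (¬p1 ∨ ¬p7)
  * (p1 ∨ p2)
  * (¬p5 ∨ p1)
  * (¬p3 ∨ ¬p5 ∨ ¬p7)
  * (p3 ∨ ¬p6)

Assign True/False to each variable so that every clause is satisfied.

Try p1 = False.
  then p2 is forced to True.
  then p6 is forced to True.
  then p5 is forced to False.
  then p3 is forced to True.
For the remaining variables, p4 = False, p7 = True works.

p1=False, p2=True, p3=True, p4=False, p5=False, p6=True, p7=True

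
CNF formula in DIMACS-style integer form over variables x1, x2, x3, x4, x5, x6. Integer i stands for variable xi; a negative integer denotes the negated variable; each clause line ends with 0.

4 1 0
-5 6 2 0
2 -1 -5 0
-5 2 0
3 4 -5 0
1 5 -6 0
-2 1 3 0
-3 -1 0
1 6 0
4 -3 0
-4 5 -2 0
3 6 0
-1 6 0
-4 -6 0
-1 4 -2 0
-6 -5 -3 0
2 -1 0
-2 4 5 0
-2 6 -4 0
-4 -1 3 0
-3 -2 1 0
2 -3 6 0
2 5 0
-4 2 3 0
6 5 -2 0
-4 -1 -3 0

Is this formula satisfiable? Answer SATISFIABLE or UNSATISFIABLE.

UNSATISFIABLE

x2 = True:
  x1 = True:
    propagation gives x3=False, x6=True, x4=False; an empty clause results — contradiction.
  x1 = False:
    propagation gives x4=True, x3=True; an empty clause results — contradiction.
x2 = False:
  propagation gives x5=False; an empty clause results — contradiction.
Every branch closes, so no satisfying assignment exists.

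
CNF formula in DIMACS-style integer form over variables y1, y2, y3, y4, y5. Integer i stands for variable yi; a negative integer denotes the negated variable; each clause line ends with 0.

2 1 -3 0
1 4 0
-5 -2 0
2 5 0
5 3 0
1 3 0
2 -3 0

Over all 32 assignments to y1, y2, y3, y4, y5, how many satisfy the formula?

5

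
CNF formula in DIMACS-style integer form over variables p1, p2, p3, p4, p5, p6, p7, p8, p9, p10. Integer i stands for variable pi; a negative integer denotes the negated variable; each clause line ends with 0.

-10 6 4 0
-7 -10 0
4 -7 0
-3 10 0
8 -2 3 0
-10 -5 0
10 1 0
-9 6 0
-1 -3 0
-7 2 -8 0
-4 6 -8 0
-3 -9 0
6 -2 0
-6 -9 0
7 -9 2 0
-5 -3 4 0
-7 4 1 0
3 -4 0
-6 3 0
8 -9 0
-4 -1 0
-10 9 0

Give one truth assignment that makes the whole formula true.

p1=T, p2=F, p3=F, p4=F, p5=T, p6=F, p7=F, p8=T, p9=F, p10=F

Try p1 = True.
  then p3 is forced to False.
  then p4 is forced to False.
  then p7 is forced to False.
  then p6 is forced to False.
  then p10 is forced to False.
  then p9 is forced to False.
  then p2 is forced to False.
p5, p8 are now unconstrained; take p5 = True, p8 = True.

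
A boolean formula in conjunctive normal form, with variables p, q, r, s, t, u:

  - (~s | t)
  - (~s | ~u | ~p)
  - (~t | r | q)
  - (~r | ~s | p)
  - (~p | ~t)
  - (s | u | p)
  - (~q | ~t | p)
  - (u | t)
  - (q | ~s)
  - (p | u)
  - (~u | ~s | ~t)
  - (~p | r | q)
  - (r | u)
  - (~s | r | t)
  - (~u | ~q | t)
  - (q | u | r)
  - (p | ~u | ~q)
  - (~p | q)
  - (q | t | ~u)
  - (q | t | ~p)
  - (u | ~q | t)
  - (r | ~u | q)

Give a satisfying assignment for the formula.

p = F  q = F  r = T  s = F  t = T  u = T

Try p = False.
  then u is forced to True.
  then q is forced to False.
  then s is forced to False.
  then t is forced to True.
  then r is forced to True.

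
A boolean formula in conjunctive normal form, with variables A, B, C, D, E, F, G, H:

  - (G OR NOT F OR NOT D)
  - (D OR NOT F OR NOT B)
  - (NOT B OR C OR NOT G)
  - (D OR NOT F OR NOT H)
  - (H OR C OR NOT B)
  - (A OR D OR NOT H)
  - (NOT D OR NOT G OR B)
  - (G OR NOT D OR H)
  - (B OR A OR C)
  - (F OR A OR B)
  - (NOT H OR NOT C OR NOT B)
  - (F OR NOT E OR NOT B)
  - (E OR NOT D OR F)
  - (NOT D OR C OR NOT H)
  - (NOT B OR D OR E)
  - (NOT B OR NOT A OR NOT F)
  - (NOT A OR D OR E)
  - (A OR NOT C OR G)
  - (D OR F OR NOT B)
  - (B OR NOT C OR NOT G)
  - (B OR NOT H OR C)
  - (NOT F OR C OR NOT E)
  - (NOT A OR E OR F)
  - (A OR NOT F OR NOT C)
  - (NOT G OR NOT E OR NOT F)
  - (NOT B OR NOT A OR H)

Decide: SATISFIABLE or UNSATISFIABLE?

SATISFIABLE

Set A = True and propagate.
Try B = False.
The remaining clauses are satisfied by C = False, D = False, E = True, F = False, G = False, H = False.
So A = 1, B = 0, C = 0, D = 0, E = 1, F = 0, G = 0, H = 0 is a satisfying assignment.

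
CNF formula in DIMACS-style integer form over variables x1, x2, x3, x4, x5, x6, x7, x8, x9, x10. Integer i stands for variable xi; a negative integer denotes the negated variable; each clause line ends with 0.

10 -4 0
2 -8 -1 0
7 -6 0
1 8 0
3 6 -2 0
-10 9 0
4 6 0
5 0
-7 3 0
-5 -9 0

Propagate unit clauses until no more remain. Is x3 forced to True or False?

True

(x5) stands alone — x5 = True.
In (NOT x9 OR NOT x5), NOT x5 is now false; NOT x9 must hold, so x9 = False.
(NOT x10 OR x9) with x9 = False leaves only NOT x10, so x10 = False.
(NOT x4 OR x10) with x10 = False leaves only NOT x4, so x4 = False.
In (x4 OR x6), x4 is now false; x6 must hold, so x6 = True.
In (NOT x6 OR x7), NOT x6 is now false; x7 must hold, so x7 = True.
From (NOT x7 OR x3) and x7 = True: x3 = True.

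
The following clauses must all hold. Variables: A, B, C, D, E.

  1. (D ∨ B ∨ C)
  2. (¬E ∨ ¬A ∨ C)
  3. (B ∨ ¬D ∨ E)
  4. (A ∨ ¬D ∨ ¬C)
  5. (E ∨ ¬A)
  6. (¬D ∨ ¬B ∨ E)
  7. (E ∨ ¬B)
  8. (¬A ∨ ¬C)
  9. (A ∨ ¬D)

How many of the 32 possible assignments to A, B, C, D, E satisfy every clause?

4

Satisfying assignments:
  A=F B=F C=T D=F E=F
  A=F B=F C=T D=F E=T
  A=F B=T C=F D=F E=T
  A=F B=T C=T D=F E=T
Count: 4.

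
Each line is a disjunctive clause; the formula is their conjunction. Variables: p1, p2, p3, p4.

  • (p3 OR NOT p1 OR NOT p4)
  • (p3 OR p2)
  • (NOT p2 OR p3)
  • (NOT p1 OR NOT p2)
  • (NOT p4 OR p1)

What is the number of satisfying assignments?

4

Satisfying assignments:
  p1=0 p2=0 p3=1 p4=0
  p1=0 p2=1 p3=1 p4=0
  p1=1 p2=0 p3=1 p4=0
  p1=1 p2=0 p3=1 p4=1
That's 4 in total.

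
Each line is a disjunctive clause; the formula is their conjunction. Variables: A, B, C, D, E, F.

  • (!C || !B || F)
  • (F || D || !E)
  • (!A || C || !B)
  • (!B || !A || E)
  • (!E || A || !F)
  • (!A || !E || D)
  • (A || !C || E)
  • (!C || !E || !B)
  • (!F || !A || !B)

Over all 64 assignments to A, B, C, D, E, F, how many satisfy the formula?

23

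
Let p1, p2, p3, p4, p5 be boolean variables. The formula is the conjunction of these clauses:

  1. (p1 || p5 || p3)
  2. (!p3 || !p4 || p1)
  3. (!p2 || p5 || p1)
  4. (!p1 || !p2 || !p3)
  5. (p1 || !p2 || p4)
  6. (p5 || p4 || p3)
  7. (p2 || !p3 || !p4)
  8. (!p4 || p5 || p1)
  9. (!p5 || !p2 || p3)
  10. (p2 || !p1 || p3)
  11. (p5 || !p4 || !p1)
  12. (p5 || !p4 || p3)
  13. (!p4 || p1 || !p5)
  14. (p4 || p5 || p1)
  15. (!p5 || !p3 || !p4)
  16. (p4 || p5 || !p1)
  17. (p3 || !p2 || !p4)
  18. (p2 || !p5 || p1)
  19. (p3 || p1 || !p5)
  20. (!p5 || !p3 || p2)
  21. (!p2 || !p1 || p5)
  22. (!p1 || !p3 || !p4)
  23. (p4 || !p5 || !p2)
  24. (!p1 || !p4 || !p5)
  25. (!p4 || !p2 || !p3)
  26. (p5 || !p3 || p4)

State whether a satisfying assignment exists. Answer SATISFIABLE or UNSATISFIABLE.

p5 = True:
  p3 = True:
    propagation gives p4=False, p2=True; an empty clause results — contradiction.
  p3 = False:
    propagation gives p2=False, p1=False; an empty clause results — contradiction.
p5 = False:
  p4 = True:
    propagation gives p1=True; an empty clause results — contradiction.
  p4 = False:
    propagation gives p3=True; an empty clause results — contradiction.
Every branch closes, so no satisfying assignment exists.

UNSATISFIABLE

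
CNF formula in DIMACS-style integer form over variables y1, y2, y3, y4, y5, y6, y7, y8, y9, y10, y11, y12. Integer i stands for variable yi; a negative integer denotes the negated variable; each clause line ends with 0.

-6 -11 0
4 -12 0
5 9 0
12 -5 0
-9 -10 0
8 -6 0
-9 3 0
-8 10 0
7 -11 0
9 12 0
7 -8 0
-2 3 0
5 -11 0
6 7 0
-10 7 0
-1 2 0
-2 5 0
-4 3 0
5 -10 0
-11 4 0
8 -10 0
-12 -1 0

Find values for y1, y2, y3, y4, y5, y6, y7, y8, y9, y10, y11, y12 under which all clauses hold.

y1=F, y2=F, y3=T, y4=T, y5=T, y6=F, y7=T, y8=T, y9=F, y10=T, y11=F, y12=T

Check each clause:
  1. (~y11 \/ ~y6) — ~y6 is true.
  2. (y4 \/ ~y12) — y4 is true.
  3. (y9 \/ y5) — y5 is true.
  4. (y12 \/ ~y5) — y12 is true.
  5. (~y10 \/ ~y9) — ~y9 is true.
  6. (~y6 \/ y8) — y8 is true.
  7. (y3 \/ ~y9) — y3 is true.
  8. (y10 \/ ~y8) — y10 is true.
  9. (~y11 \/ y7) — ~y11 is true.
  10. (y9 \/ y12) — y12 is true.
  11. (~y8 \/ y7) — y7 is true.
  12. (~y2 \/ y3) — y3 is true.
  13. (y5 \/ ~y11) — ~y11 is true.
  14. (y7 \/ y6) — y7 is true.
  15. (~y10 \/ y7) — y7 is true.
  16. (y2 \/ ~y1) — ~y1 is true.
  17. (y5 \/ ~y2) — y5 is true.
  18. (y3 \/ ~y4) — y3 is true.
  19. (~y10 \/ y5) — y5 is true.
  20. (y4 \/ ~y11) — y4 is true.
  21. (~y10 \/ y8) — y8 is true.
  22. (~y12 \/ ~y1) — ~y1 is true.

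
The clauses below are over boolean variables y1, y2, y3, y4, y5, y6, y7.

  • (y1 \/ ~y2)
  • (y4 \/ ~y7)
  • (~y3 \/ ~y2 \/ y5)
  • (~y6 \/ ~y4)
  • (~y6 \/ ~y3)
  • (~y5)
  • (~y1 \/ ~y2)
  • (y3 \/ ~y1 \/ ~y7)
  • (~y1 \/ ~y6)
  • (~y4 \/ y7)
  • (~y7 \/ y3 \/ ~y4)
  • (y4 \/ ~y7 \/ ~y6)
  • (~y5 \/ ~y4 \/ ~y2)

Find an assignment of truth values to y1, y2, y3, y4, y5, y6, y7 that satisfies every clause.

y1 = True, y2 = False, y3 = True, y4 = True, y5 = False, y6 = False, y7 = True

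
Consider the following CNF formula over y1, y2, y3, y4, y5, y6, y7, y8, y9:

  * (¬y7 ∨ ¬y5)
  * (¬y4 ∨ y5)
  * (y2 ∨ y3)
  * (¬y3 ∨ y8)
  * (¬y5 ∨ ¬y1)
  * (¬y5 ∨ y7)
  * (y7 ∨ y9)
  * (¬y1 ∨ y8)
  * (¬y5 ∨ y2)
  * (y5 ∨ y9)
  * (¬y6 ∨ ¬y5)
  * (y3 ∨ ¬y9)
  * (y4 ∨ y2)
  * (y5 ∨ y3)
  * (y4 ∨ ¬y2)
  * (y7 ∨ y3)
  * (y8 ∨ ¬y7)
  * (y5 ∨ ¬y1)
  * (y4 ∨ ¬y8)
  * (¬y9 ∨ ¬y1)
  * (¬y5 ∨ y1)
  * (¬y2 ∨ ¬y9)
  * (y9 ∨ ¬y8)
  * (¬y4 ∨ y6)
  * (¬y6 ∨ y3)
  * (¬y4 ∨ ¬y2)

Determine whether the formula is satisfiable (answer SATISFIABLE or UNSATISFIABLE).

UNSATISFIABLE

y5 = True:
  propagation gives y7=False; an empty clause results — contradiction.
y5 = False:
  propagation gives y4=False, y9=True, y3=True, y8=True; an empty clause results — contradiction.
Every branch closes, so no satisfying assignment exists.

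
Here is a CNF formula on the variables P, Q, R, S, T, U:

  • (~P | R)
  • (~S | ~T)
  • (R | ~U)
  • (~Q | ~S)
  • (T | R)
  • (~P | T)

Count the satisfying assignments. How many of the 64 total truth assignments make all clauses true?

Case analysis on R and T:
  R=1, T=1: forces S=0; P, Q, U free → 2^3 = 8.
  R=1, T=0: U free; 3 ways for (P,Q,S) × 2^1 = 6.
  R=0, T=1: remaining (P,Q,S,U) ∈ {(0,0,0,0); (0,1,0,0)} — 2.
  R=0, T=0: a clause becomes empty — 0.
Total: 8 + 6 + 2 + 0 = 16.

16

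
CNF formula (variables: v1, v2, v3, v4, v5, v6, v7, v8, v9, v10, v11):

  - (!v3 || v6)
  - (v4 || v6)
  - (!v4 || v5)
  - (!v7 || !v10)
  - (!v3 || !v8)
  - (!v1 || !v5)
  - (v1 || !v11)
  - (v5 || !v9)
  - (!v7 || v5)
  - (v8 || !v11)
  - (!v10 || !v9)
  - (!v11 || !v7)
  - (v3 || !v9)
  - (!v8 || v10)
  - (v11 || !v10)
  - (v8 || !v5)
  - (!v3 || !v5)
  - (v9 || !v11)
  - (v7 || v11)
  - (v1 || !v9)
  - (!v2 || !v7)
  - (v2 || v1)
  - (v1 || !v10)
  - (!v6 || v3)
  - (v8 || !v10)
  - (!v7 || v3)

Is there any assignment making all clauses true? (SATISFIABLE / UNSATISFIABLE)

UNSATISFIABLE

v3 = True:
  propagation gives v6=True, v8=False, v11=False, v10=False; an empty clause results — contradiction.
v3 = False:
  propagation gives v9=False, v11=False, v10=False, v8=False; an empty clause results — contradiction.
Every branch closes, so no satisfying assignment exists.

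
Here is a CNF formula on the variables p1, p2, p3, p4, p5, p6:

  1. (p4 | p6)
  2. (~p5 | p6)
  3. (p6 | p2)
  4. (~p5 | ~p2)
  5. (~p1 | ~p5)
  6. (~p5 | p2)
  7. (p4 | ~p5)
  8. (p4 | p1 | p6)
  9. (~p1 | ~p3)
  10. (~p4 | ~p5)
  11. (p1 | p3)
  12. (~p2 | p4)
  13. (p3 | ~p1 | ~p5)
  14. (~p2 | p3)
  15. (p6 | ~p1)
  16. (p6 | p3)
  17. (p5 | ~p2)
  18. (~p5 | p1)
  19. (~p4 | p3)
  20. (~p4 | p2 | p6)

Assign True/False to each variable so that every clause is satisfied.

p1=T, p2=F, p3=F, p4=F, p5=F, p6=T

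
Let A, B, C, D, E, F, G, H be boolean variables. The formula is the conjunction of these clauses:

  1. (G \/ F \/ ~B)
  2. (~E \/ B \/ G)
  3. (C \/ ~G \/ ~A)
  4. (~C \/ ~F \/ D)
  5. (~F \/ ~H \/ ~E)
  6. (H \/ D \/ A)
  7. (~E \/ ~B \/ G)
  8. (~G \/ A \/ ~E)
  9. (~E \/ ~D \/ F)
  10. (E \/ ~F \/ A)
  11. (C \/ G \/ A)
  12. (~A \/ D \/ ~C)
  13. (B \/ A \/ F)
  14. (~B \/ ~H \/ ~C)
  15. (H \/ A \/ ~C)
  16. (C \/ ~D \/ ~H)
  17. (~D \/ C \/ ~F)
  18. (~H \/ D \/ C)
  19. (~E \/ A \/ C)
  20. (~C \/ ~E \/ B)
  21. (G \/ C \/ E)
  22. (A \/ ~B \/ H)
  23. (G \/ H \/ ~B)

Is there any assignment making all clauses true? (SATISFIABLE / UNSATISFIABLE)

Set A = True and propagate.
Set B = True and propagate.
For the remaining variables, C = True, D = True, E = True, F = True, G = True, H = False works.
Every clause has at least one true literal under this assignment.
So A=T, B=T, C=T, D=T, E=T, F=T, G=T, H=F is a satisfying assignment.

SATISFIABLE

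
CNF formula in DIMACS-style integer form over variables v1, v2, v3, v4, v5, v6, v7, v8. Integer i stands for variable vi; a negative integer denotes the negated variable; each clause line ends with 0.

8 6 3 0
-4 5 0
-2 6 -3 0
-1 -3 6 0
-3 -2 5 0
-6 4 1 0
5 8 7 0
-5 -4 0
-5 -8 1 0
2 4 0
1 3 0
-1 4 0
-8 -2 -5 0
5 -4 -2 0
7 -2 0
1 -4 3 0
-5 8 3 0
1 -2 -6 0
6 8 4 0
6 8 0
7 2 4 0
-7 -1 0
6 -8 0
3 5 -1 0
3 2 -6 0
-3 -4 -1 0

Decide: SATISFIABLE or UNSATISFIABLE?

v1 = True:
  propagation gives v4=True, v5=True; an empty clause results — contradiction.
v1 = False:
  v2 = True:
    propagation gives v6=True; an empty clause results — contradiction.
  v2 = False:
    propagation gives v4=True, v5=True; an empty clause results — contradiction.
Every branch closes, so no satisfying assignment exists.

UNSATISFIABLE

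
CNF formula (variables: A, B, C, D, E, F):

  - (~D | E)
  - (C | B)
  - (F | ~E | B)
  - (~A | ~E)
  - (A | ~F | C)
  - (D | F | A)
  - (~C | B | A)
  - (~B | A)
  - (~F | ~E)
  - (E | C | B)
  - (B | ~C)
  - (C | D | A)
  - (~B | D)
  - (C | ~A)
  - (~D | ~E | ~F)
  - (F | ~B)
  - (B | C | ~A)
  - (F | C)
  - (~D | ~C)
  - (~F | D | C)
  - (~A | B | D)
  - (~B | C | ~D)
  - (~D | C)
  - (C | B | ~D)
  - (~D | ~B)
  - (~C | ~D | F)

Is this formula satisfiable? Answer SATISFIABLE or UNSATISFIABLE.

UNSATISFIABLE

C = True:
  propagation gives B=True, A=True, E=False, D=False; an empty clause results — contradiction.
C = False:
  propagation gives B=True, A=True; an empty clause results — contradiction.
Every branch closes, so no satisfying assignment exists.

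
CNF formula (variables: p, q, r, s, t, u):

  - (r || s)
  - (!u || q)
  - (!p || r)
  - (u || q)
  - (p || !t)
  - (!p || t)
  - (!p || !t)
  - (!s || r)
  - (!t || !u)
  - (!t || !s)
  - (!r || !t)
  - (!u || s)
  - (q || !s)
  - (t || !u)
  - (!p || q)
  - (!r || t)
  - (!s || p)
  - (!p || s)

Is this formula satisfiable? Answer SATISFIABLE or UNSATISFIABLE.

t = True:
  propagation gives p=True; an empty clause results — contradiction.
t = False:
  propagation gives p=False, u=False, q=True, r=False; an empty clause results — contradiction.
Every branch closes, so no satisfying assignment exists.

UNSATISFIABLE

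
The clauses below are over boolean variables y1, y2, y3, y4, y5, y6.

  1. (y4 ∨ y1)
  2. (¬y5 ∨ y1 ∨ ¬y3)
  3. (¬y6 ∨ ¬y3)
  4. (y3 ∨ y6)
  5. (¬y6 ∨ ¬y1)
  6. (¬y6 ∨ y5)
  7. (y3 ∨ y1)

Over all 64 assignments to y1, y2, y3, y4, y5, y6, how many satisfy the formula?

Case analysis on y1 and y3:
  y1=1, y3=1: forces y6=0; y2, y4, y5 free → 2^3 = 8.
  y1=1, y3=0: a clause becomes empty — 0.
  y1=0, y3=1: remaining (y2,y4,y5,y6) ∈ {(0,1,0,0); (1,1,0,0)} — 2.
  y1=0, y3=0: a clause becomes empty — 0.
Total: 8 + 0 + 2 + 0 = 10.

10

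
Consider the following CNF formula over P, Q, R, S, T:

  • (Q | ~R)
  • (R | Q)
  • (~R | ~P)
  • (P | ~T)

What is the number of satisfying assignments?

Split on R, then P.
  R=T, P=T: a clause becomes empty — 0.
  R=T, P=F: remaining (Q,S,T) ∈ {(T,F,F); (T,T,F)} — 2.
  R=F, P=T: remaining (Q,S,T) ∈ {(T,F,F); (T,F,T); (T,T,F); (T,T,T)} — 4.
  R=F, P=F: remaining (Q,S,T) ∈ {(T,F,F); (T,T,F)} — 2.
Total: 0 + 2 + 4 + 2 = 8.

8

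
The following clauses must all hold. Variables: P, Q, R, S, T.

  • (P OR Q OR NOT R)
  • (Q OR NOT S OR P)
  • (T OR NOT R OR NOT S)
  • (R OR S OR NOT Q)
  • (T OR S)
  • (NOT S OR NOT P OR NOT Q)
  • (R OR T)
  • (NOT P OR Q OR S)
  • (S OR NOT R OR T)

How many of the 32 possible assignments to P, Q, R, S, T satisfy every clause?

Case analysis on S and Q:
  S=1, Q=1: remaining (P,R,T) ∈ {(0,0,1); (0,1,1)} — 2.
  S=1, Q=0: remaining (P,R,T) ∈ {(1,0,1); (1,1,1)} — 2.
  S=0, Q=1: remaining (P,R,T) ∈ {(0,1,1); (1,1,1)} — 2.
  S=0, Q=0: remaining (P,R,T) ∈ {(0,0,1)} — 1.
Total: 2 + 2 + 2 + 1 = 7.

7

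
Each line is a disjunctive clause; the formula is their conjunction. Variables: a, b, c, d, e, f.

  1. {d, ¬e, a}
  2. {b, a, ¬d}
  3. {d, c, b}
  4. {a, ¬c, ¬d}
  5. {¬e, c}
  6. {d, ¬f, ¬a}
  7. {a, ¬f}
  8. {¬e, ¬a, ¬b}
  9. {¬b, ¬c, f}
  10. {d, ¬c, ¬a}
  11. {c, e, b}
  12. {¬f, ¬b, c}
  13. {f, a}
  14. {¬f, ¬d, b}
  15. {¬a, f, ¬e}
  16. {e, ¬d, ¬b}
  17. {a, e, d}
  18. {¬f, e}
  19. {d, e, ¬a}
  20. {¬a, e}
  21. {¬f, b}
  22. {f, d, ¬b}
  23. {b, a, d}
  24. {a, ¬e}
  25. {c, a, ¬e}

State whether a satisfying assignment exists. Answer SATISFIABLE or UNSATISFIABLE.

a = True:
  propagation gives e=True, c=True, b=False, d=True; an empty clause results — contradiction.
a = False:
  propagation gives f=False; an empty clause results — contradiction.
Every branch closes, so no satisfying assignment exists.

UNSATISFIABLE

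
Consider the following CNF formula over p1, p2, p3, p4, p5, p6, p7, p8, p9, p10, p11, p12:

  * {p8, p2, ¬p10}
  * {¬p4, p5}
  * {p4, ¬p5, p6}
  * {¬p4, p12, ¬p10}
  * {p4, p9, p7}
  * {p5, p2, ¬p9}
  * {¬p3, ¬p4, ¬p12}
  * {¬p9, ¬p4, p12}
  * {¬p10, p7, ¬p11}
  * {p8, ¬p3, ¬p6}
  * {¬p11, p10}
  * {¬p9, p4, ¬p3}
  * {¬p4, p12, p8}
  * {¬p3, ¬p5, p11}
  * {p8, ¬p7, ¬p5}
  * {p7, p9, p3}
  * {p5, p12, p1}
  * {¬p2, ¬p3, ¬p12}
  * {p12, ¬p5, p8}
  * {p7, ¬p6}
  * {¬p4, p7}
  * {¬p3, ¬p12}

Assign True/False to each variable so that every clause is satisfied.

p1 occurs only positively in the remaining clauses — set p1 = True.
p8 occurs only positively in the remaining clauses — set p8 = True.
Branch on p2: take p2 = False.
Branch on p3: take p3 = False.
For the remaining variables, p4 = False, p5 = True, p6 = True, p7 = True, p9 = False, p10 = True, p11 = False, p12 = False works.
Every clause has at least one true literal under this assignment.

p1=T, p2=F, p3=F, p4=F, p5=T, p6=T, p7=T, p8=T, p9=F, p10=T, p11=F, p12=F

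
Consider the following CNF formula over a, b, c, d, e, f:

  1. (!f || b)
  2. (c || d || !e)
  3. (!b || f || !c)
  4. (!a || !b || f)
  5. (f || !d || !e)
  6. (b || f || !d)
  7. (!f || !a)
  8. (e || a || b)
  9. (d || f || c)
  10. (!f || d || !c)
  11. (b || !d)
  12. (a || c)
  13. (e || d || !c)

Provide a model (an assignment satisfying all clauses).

a=T, b=F, c=T, d=F, e=T, f=F

Check each clause:
  1. (!f || b) — !f is true.
  2. (c || !e || d) — c is true.
  3. (f || !c || !b) — !b is true.
  4. (!b || !a || f) — !b is true.
  5. (!e || !d || f) — !d is true.
  6. (!d || f || b) — !d is true.
  7. (!a || !f) — !f is true.
  8. (a || b || e) — a is true.
  9. (f || c || d) — c is true.
  10. (!c || d || !f) — !f is true.
  11. (!d || b) — !d is true.
  12. (c || a) — a is true.
  13. (e || !c || d) — e is true.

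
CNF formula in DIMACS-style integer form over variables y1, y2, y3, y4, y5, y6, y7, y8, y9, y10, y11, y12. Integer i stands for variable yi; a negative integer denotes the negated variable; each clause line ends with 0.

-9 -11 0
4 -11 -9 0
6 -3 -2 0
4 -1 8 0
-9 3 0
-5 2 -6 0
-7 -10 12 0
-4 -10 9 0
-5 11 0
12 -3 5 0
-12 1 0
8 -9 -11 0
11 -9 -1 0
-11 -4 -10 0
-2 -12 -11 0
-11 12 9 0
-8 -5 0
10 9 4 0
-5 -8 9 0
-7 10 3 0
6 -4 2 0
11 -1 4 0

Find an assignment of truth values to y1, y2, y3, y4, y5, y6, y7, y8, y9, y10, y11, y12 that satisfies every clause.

Try y1 = True.
Branch on y2: take y2 = False.
The remaining clauses are satisfied by y3 = True, y4 = True, y5 = False, y6 = True, y7 = True, y8 = False, y9 = False, y10 = False, y11 = True, y12 = True.

y1 = True  y2 = False  y3 = True  y4 = True  y5 = False  y6 = True  y7 = True  y8 = False  y9 = False  y10 = False  y11 = True  y12 = True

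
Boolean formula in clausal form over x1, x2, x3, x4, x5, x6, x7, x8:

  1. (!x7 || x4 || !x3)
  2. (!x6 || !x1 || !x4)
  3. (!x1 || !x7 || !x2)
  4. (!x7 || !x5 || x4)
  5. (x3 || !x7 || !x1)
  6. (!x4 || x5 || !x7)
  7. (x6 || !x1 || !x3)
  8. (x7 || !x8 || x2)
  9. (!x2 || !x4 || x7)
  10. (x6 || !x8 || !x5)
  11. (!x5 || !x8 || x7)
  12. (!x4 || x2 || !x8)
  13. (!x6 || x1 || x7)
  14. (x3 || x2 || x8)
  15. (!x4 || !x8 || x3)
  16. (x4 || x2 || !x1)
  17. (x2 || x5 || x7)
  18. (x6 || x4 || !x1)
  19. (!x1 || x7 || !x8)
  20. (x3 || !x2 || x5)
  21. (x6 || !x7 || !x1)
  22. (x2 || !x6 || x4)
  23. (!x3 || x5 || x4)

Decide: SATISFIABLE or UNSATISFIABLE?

SATISFIABLE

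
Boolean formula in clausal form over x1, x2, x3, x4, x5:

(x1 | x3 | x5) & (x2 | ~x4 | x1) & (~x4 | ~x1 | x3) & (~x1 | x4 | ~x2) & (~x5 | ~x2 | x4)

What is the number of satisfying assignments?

15

Split on x1, then x4.
  x1=1, x4=1: remaining (x2,x3,x5) ∈ {(0,1,0); (0,1,1); (1,1,0); (1,1,1)} — 4.
  x1=1, x4=0: remaining (x2,x3,x5) ∈ {(0,0,0); (0,0,1); (0,1,0); (0,1,1)} — 4.
  x1=0, x4=1: remaining (x2,x3,x5) ∈ {(1,0,1); (1,1,0); (1,1,1)} — 3.
  x1=0, x4=0: remaining (x2,x3,x5) ∈ {(0,0,1); (0,1,0); (0,1,1); (1,1,0)} — 4.
Total: 4 + 4 + 3 + 4 = 15.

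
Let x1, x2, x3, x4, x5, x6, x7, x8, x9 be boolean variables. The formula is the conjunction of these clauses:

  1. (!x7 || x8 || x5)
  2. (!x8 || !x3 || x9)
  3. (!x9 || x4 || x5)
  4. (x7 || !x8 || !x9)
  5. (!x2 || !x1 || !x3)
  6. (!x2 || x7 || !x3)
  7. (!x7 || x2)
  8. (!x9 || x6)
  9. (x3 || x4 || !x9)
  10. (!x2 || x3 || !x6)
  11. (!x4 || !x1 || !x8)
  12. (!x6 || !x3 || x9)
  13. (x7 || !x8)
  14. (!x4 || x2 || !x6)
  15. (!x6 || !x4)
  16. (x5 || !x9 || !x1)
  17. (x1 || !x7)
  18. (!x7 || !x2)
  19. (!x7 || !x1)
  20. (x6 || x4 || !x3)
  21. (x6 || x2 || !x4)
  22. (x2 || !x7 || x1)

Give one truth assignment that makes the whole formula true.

x1 = True, x2 = False, x3 = False, x4 = False, x5 = False, x6 = False, x7 = False, x8 = False, x9 = False

Set x1 = True and propagate.
  then x7 is forced to False.
  then x8 is forced to False.
Set x2 = False and propagate.
Branch on x3: take x3 = False.
For the remaining variables, x4 = False, x5 = False, x6 = False, x9 = False works.
Every clause has at least one true literal under this assignment.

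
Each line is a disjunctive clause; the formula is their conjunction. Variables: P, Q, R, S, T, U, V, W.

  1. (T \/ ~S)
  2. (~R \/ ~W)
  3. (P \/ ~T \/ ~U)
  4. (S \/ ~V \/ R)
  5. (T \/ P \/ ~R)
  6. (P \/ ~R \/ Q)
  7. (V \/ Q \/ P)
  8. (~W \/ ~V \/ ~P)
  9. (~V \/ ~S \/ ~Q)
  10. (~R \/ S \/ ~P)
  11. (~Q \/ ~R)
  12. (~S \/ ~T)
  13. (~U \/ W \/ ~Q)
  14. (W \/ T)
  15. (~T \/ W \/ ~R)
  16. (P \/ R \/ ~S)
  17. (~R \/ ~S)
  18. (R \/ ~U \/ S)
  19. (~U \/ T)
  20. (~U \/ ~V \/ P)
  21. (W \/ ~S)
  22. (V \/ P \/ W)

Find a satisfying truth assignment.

P = F  Q = T  R = F  S = F  T = T  U = F  V = F  W = T

Pure literal: U appears only negated; assign U = False.
Branch on P: take P = False.
Set Q = True and propagate.
  then R is forced to False.
  then S is forced to False.
  then V is forced to False.
  then W is forced to True.
T is now unconstrained; take T = True.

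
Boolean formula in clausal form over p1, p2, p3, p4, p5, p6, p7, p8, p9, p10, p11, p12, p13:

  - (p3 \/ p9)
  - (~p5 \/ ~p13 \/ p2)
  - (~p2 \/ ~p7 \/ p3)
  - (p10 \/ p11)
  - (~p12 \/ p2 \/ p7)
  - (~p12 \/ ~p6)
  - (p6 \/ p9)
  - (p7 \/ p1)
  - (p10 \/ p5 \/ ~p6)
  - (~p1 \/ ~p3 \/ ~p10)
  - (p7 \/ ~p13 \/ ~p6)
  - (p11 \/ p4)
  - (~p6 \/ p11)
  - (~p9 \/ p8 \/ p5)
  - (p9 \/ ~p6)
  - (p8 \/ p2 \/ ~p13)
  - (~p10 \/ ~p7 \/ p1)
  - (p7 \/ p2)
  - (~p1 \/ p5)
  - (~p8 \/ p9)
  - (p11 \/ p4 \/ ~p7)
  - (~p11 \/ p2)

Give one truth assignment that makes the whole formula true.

p1 = True  p2 = True  p3 = False  p4 = True  p5 = True  p6 = False  p7 = False  p8 = True  p9 = True  p10 = False  p11 = True  p12 = True  p13 = True

Check each clause:
  1. (p3 \/ p9) — p9 is true.
  2. (~p5 \/ ~p13 \/ p2) — p2 is true.
  3. (~p7 \/ p3 \/ ~p2) — ~p7 is true.
  4. (p11 \/ p10) — p11 is true.
  5. (~p12 \/ p7 \/ p2) — p2 is true.
  6. (~p6 \/ ~p12) — ~p6 is true.
  7. (p6 \/ p9) — p9 is true.
  8. (p7 \/ p1) — p1 is true.
  9. (p10 \/ ~p6 \/ p5) — ~p6 is true.
  10. (~p3 \/ ~p10 \/ ~p1) — ~p3 is true.
  11. (~p6 \/ p7 \/ ~p13) — ~p6 is true.
  12. (p11 \/ p4) — p11 is true.
  13. (p11 \/ ~p6) — ~p6 is true.
  14. (p8 \/ ~p9 \/ p5) — p8 is true.
  15. (~p6 \/ p9) — p9 is true.
  16. (p8 \/ p2 \/ ~p13) — p8 is true.
  17. (~p7 \/ p1 \/ ~p10) — ~p7 is true.
  18. (p2 \/ p7) — p2 is true.
  19. (p5 \/ ~p1) — p5 is true.
  20. (p9 \/ ~p8) — p9 is true.
  21. (~p7 \/ p4 \/ p11) — ~p7 is true.
  22. (p2 \/ ~p11) — p2 is true.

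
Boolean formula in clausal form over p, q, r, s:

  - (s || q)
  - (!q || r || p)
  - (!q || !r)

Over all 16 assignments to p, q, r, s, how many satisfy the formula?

6

The models are:
  p=0 q=0 r=0 s=1
  p=0 q=0 r=1 s=1
  p=1 q=0 r=0 s=1
  p=1 q=0 r=1 s=1
  p=1 q=1 r=0 s=0
  p=1 q=1 r=0 s=1
That's 6 in total.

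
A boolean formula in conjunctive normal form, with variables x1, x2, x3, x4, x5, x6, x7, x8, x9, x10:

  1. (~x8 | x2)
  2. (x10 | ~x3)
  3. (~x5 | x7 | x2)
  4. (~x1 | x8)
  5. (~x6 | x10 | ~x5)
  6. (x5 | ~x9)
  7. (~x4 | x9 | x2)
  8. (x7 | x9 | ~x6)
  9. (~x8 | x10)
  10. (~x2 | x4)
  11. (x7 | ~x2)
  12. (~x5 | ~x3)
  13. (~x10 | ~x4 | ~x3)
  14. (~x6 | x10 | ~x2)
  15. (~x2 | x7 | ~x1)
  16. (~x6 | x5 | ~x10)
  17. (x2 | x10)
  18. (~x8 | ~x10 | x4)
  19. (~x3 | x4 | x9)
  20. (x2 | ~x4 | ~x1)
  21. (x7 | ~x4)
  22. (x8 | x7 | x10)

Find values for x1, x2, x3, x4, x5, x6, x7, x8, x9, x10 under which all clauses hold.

x1 = T, x2 = T, x3 = F, x4 = T, x5 = T, x6 = T, x7 = T, x8 = T, x9 = T, x10 = T

Check each clause:
  1. (~x8 | x2) — x2 is true.
  2. (x10 | ~x3) — x10 is true.
  3. (x7 | x2 | ~x5) — x2 is true.
  4. (~x1 | x8) — x8 is true.
  5. (~x5 | x10 | ~x6) — x10 is true.
  6. (~x9 | x5) — x5 is true.
  7. (x2 | ~x4 | x9) — x9 is true.
  8. (x9 | ~x6 | x7) — x9 is true.
  9. (x10 | ~x8) — x10 is true.
  10. (x4 | ~x2) — x4 is true.
  11. (x7 | ~x2) — x7 is true.
  12. (~x3 | ~x5) — ~x3 is true.
  13. (~x4 | ~x3 | ~x10) — ~x3 is true.
  14. (x10 | ~x2 | ~x6) — x10 is true.
  15. (x7 | ~x1 | ~x2) — x7 is true.
  16. (~x6 | x5 | ~x10) — x5 is true.
  17. (x2 | x10) — x10 is true.
  18. (~x10 | x4 | ~x8) — x4 is true.
  19. (x4 | ~x3 | x9) — x9 is true.
  20. (x2 | ~x4 | ~x1) — x2 is true.
  21. (~x4 | x7) — x7 is true.
  22. (x7 | x8 | x10) — x8 is true.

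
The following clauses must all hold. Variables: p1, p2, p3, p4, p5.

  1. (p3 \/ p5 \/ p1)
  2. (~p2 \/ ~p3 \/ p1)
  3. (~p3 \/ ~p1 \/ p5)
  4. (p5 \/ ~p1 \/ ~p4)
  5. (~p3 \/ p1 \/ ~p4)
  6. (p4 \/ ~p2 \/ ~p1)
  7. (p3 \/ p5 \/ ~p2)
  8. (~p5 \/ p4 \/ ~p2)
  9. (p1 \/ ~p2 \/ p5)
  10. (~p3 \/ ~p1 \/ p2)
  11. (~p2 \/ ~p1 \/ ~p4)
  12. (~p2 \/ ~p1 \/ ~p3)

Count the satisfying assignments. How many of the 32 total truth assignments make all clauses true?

Split on p1, then p2.
  p1=T, p2=T: a clause becomes empty — 0.
  p1=T, p2=F: remaining (p3,p4,p5) ∈ {(F,F,F); (F,F,T); (F,T,T)} — 3.
  p1=F, p2=T: remaining (p3,p4,p5) ∈ {(F,T,T)} — 1.
  p1=F, p2=F: remaining (p3,p4,p5) ∈ {(F,F,T); (F,T,T); (T,F,F); (T,F,T)} — 4.
Total: 0 + 3 + 1 + 4 = 8.

8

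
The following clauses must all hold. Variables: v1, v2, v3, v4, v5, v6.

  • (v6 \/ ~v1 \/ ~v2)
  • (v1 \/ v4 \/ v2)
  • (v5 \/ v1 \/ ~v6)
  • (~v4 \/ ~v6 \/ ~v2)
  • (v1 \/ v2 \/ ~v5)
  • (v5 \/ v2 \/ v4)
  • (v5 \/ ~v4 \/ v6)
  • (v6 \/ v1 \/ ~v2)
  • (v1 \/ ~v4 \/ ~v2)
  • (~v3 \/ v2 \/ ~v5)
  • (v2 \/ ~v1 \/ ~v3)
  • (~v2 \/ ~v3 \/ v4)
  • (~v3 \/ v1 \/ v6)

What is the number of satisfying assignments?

8

Satisfying assignments:
  v1=F v2=T v3=F v4=F v5=T v6=T
  v1=T v2=F v3=F v4=F v5=T v6=F
  v1=T v2=F v3=F v4=F v5=T v6=T
  v1=T v2=F v3=F v4=T v5=F v6=T
  v1=T v2=F v3=F v4=T v5=T v6=F
  v1=T v2=F v3=F v4=T v5=T v6=T
  v1=T v2=T v3=F v4=F v5=F v6=T
  v1=T v2=T v3=F v4=F v5=T v6=T
That's 8 in total.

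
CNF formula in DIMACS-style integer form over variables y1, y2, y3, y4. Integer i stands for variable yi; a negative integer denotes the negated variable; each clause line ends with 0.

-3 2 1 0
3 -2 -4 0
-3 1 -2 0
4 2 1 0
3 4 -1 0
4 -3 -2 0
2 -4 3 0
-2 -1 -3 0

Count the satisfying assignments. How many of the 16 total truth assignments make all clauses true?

3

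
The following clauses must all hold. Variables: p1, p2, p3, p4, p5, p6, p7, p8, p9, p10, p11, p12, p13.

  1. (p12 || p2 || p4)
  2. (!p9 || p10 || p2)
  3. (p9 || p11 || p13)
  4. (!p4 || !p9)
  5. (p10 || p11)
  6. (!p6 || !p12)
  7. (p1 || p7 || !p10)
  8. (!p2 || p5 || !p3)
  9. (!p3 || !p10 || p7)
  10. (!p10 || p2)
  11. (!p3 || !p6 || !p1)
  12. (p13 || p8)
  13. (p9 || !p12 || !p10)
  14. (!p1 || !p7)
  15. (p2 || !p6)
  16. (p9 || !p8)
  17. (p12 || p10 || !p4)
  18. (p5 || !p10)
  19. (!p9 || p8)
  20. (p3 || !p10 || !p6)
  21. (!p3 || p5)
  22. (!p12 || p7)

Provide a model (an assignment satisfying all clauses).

Pure literal: p5 appears only positively; assign p5 = True.
Pure literal: p6 appears only negated; assign p6 = False.
Set p1 = False and propagate.
The remaining clauses are satisfied by p2 = True, p3 = False, p4 = False, p7 = True, p8 = True, p9 = True, p10 = True, p11 = True, p12 = True, p13 = True.
Check each clause:
  1. (p2 || p4 || p12) — p2 is true.
  2. (p2 || !p9 || p10) — p2 is true.
  3. (p13 || p9 || p11) — p9 is true.
  4. (!p9 || !p4) — !p4 is true.
  5. (p11 || p10) — p10 is true.
  6. (!p6 || !p12) — !p6 is true.
  7. (p1 || !p10 || p7) — p7 is true.
  8. (p5 || !p3 || !p2) — !p3 is true.
  9. (!p3 || !p10 || p7) — !p3 is true.
  10. (p2 || !p10) — p2 is true.
  11. (!p3 || !p1 || !p6) — !p6 is true.
  12. (p8 || p13) — p8 is true.
  13. (p9 || !p12 || !p10) — p9 is true.
  14. (!p7 || !p1) — !p1 is true.
  15. (!p6 || p2) — !p6 is true.
  16. (p9 || !p8) — p9 is true.
  17. (p10 || !p4 || p12) — p10 is true.
  18. (p5 || !p10) — p5 is true.
  19. (!p9 || p8) — p8 is true.
  20. (!p6 || p3 || !p10) — !p6 is true.
  21. (p5 || !p3) — !p3 is true.
  22. (!p12 || p7) — p7 is true.

p1=0, p2=1, p3=0, p4=0, p5=1, p6=0, p7=1, p8=1, p9=1, p10=1, p11=1, p12=1, p13=1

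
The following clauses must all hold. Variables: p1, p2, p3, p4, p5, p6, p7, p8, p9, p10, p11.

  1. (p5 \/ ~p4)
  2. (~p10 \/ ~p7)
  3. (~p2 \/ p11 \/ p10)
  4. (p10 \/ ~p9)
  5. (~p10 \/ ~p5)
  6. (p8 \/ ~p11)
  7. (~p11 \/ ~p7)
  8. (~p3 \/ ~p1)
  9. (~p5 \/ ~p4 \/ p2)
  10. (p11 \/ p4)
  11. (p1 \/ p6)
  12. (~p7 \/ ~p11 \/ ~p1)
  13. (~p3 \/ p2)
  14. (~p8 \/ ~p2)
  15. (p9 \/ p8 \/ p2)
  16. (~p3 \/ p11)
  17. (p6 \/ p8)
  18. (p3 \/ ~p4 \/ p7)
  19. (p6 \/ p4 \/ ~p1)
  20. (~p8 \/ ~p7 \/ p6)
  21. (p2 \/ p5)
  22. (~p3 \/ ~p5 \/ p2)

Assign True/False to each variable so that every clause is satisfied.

p1 = T, p2 = F, p3 = F, p4 = F, p5 = T, p6 = T, p7 = F, p8 = T, p9 = F, p10 = F, p11 = T

Pure literal: p6 appears only positively; assign p6 = True.
Branch on p1: take p1 = True.
  then p3 is forced to False.
The remaining clauses are satisfied by p2 = False, p4 = False, p5 = True, p7 = False, p8 = True, p9 = False, p10 = False, p11 = True.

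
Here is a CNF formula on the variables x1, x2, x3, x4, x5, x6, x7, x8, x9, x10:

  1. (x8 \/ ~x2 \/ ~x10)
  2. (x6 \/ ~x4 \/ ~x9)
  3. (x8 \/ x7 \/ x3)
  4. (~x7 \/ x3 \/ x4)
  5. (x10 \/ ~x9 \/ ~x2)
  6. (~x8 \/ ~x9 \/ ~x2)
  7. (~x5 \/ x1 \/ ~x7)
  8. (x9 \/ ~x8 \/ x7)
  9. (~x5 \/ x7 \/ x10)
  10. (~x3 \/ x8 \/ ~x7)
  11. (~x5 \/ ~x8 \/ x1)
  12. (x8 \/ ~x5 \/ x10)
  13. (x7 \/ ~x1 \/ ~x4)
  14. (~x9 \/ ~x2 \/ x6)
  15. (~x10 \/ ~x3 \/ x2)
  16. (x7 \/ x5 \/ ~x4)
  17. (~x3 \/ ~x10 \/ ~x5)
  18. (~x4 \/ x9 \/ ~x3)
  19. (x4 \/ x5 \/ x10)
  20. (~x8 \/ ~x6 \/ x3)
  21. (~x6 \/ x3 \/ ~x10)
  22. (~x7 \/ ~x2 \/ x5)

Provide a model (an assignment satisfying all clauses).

x1=0, x2=0, x3=0, x4=0, x5=0, x6=0, x7=0, x8=1, x9=1, x10=1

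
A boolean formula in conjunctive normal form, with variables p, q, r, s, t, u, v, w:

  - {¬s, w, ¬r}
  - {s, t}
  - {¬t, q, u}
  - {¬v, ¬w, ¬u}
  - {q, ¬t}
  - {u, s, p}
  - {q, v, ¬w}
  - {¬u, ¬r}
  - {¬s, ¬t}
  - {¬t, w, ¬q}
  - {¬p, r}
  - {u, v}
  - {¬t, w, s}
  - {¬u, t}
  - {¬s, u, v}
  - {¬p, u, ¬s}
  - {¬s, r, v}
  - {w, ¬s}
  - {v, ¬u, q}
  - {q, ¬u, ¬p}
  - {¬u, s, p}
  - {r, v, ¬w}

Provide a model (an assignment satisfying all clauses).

p=False, q=True, r=False, s=True, t=False, u=False, v=True, w=True

Branch on p: take p = False.
Branch on q: take q = True.
Set r = False and propagate.
The remaining clauses are satisfied by s = True, t = False, u = False, v = True, w = True.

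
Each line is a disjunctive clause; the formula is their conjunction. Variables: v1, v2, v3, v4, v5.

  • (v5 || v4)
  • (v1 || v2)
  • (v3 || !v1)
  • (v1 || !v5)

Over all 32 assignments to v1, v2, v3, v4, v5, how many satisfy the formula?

Satisfying assignments:
  v1=F v2=T v3=F v4=T v5=F
  v1=F v2=T v3=T v4=T v5=F
  v1=T v2=F v3=T v4=F v5=T
  v1=T v2=F v3=T v4=T v5=F
  v1=T v2=F v3=T v4=T v5=T
  v1=T v2=T v3=T v4=F v5=T
  v1=T v2=T v3=T v4=T v5=F
  v1=T v2=T v3=T v4=T v5=T
Count: 8.

8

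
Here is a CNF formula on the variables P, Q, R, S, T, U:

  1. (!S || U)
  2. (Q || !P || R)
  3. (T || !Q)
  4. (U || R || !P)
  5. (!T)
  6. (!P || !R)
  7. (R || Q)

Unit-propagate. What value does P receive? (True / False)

False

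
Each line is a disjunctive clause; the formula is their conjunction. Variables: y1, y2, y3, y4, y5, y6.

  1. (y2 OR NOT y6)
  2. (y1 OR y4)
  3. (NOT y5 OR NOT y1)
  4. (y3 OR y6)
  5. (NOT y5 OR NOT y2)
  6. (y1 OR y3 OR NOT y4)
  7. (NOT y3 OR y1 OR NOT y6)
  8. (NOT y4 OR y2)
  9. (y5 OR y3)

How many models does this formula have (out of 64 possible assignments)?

6

Satisfying assignments:
  y1=F y2=T y3=T y4=T y5=F y6=F
  y1=T y2=F y3=T y4=F y5=F y6=F
  y1=T y2=T y3=T y4=F y5=F y6=F
  y1=T y2=T y3=T y4=F y5=F y6=T
  y1=T y2=T y3=T y4=T y5=F y6=F
  y1=T y2=T y3=T y4=T y5=F y6=T
Count: 6.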